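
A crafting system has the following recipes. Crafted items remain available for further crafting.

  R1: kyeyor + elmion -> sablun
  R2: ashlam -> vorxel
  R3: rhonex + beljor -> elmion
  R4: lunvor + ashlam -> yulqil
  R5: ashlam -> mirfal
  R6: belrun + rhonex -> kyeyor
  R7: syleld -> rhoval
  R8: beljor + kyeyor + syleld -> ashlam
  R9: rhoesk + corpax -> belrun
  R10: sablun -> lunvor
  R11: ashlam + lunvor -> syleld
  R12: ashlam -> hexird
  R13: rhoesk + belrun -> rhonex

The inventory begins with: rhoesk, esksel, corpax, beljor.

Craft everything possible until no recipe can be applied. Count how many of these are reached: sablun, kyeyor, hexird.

Using R9, rhoesk and corpax make belrun.
rhoesk + belrun -> rhonex (R13).
rhonex + beljor -> elmion (R3).
belrun + rhonex -> kyeyor (R6).
Using R1, kyeyor and elmion make sablun.
sablun: reached.
kyeyor: reached.
hexird would need ashlam (R12), but ashlam is never obtained.
Reached: sablun and kyeyor — 2 of the 3.

2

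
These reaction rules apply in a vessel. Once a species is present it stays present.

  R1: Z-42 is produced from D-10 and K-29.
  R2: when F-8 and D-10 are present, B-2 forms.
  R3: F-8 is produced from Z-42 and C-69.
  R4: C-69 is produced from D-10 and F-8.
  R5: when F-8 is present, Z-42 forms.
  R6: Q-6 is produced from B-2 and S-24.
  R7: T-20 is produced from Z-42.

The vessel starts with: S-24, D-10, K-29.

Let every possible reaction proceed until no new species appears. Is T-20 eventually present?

D-10 and K-29 present → Z-42 forms (R1).
Z-42 present → T-20 forms (R7).

Yes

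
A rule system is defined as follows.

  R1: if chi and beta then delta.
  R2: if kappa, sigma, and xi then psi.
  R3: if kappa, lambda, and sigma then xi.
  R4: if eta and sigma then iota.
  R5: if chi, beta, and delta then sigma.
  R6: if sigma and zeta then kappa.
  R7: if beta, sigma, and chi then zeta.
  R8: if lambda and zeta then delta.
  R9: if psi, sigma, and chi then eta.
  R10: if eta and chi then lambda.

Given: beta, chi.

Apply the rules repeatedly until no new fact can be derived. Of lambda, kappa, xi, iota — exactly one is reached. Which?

kappa

chi and beta hold, so delta follows (R1).
chi, beta, and delta hold, so sigma follows (R5).
From beta, sigma, and chi, R7 gives zeta.
From sigma and zeta, R6 gives kappa.
lambda would need eta and chi (R10), but eta is never established. iota would need eta and sigma (R4), but eta is never established. xi would need kappa, lambda, and sigma (R3), but lambda is never established.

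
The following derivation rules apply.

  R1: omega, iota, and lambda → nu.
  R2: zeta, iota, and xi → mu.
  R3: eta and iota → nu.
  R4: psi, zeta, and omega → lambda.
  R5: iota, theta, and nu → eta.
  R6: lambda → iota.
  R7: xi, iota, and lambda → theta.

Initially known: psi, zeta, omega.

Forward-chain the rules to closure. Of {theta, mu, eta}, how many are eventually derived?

theta would need xi, iota, and lambda (R7), but xi is never established.
mu would need zeta, iota, and xi (R2), but xi is never established.
eta would need iota, theta, and nu (R5), but theta is never established.
None of the 3 are reached.

0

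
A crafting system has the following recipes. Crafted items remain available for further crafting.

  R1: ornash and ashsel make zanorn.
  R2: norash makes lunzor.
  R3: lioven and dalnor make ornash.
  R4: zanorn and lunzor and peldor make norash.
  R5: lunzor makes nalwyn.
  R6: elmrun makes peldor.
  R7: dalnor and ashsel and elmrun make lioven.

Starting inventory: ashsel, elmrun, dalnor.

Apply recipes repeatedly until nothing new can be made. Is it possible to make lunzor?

No

lunzor would need norash (R2), but norash is never obtained.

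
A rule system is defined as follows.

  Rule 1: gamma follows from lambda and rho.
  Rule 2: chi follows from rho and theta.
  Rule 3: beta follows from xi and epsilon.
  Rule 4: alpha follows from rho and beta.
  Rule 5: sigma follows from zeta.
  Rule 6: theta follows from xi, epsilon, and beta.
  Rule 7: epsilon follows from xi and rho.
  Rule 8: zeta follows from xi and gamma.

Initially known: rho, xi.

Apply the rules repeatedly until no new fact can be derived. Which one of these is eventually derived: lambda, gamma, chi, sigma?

From xi and rho, Rule 7 gives epsilon.
xi and epsilon hold, so beta follows (Rule 3).
From xi, epsilon, and beta, Rule 6 gives theta.
From rho and theta, Rule 2 gives chi.
sigma would need zeta (Rule 5), but zeta is never established. No rule produces lambda, and it is not given. gamma would need lambda and rho (Rule 1), but lambda is never established.

chi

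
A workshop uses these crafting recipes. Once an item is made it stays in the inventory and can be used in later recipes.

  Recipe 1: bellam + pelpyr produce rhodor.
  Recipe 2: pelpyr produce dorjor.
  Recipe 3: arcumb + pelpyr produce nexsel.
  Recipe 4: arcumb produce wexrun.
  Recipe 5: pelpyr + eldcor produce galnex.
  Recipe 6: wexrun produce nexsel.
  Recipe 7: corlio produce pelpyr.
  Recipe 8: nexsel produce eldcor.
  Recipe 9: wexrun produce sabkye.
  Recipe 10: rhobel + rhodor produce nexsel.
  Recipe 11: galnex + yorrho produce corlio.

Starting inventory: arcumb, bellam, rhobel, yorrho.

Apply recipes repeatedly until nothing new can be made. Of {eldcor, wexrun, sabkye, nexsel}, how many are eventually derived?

4

Using Recipe 4, arcumb makes wexrun.
Using Recipe 6, wexrun makes nexsel.
wexrun → sabkye (Recipe 9).
nexsel → eldcor (Recipe 8).
eldcor: reached.
wexrun: reached.
sabkye: reached.
nexsel: reached.
All 4 are reached.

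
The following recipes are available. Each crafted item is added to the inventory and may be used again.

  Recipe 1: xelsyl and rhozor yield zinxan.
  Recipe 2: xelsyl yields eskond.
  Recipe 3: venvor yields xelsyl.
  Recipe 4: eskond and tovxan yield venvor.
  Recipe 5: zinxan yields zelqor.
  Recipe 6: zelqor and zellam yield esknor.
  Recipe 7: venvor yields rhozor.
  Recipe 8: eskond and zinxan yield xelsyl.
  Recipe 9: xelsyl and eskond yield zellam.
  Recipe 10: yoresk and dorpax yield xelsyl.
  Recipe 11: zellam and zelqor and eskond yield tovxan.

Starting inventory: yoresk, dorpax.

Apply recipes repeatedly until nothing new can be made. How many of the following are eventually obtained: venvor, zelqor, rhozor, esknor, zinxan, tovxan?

venvor would need eskond and tovxan (Recipe 4), but tovxan is never obtained.
zelqor would need zinxan (Recipe 5), but zinxan is never obtained.
rhozor would need venvor (Recipe 7), but venvor is never obtained.
esknor would need zelqor and zellam (Recipe 6), but zelqor is never obtained.
zinxan would need xelsyl and rhozor (Recipe 1), but rhozor is never obtained.
tovxan would need zellam, zelqor, and eskond (Recipe 11), but zelqor is never obtained.
None of the 6 are reached.

0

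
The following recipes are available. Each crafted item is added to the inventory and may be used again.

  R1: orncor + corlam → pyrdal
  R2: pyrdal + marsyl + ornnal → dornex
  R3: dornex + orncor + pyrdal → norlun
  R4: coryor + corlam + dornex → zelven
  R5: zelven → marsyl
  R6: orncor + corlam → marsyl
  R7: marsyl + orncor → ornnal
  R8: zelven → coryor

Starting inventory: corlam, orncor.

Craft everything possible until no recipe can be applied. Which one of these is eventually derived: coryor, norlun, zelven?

Using R1, orncor and corlam make pyrdal.
orncor + corlam → marsyl (R6).
marsyl + orncor → ornnal (R7).
pyrdal + marsyl + ornnal → dornex (R2).
Using R3, dornex, orncor, and pyrdal make norlun.
zelven would need coryor, corlam, and dornex (R4), but coryor is never obtained. coryor would need zelven (R8), but zelven is never obtained.

norlun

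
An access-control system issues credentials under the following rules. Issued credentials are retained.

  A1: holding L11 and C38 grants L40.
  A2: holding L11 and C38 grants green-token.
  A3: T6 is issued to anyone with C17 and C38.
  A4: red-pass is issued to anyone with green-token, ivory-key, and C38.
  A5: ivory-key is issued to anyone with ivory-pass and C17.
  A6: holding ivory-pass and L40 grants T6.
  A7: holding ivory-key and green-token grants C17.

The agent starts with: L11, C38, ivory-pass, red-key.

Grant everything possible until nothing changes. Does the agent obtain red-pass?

red-pass would need green-token, ivory-key, and C38 (A4), but ivory-key is never granted.

No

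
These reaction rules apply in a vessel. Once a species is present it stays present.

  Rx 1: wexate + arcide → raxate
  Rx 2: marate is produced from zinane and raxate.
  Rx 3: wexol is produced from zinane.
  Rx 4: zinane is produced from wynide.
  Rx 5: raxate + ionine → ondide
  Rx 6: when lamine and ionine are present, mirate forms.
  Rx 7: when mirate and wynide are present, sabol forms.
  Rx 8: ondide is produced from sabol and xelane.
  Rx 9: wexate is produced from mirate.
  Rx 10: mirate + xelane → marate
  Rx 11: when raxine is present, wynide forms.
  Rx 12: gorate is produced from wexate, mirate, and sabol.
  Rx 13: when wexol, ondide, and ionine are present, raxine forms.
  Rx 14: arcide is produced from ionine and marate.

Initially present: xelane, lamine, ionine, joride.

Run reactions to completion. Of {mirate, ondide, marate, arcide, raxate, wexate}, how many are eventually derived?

6

lamine and ionine present → mirate forms (Rx 6).
mirate and xelane present → marate forms (Rx 10).
mirate present → wexate forms (Rx 9).
ionine and marate present → arcide forms (Rx 14).
wexate and arcide present → raxate forms (Rx 1).
raxate and ionine present → ondide forms (Rx 5).
mirate: reached.
ondide: reached.
marate: reached.
arcide: reached.
raxate: reached.
wexate: reached.
All 6 are reached.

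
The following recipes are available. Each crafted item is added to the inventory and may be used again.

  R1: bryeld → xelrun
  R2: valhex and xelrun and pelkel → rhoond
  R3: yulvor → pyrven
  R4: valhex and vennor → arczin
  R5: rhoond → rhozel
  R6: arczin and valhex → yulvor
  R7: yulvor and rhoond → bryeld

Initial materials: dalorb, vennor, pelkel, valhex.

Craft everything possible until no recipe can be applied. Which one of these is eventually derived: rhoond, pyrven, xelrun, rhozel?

pyrven

valhex and vennor → arczin (R4).
Using R6, arczin and valhex make yulvor.
Using R3, yulvor makes pyrven.
xelrun would need bryeld (R1), but bryeld is never obtained. rhozel would need rhoond (R5), but rhoond is never obtained. rhoond would need valhex, xelrun, and pelkel (R2), but xelrun is never obtained.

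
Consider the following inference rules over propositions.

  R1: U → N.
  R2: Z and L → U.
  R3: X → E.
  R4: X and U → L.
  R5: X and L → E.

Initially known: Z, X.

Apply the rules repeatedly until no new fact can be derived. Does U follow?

U would need Z and L (R2), but L is never established.

No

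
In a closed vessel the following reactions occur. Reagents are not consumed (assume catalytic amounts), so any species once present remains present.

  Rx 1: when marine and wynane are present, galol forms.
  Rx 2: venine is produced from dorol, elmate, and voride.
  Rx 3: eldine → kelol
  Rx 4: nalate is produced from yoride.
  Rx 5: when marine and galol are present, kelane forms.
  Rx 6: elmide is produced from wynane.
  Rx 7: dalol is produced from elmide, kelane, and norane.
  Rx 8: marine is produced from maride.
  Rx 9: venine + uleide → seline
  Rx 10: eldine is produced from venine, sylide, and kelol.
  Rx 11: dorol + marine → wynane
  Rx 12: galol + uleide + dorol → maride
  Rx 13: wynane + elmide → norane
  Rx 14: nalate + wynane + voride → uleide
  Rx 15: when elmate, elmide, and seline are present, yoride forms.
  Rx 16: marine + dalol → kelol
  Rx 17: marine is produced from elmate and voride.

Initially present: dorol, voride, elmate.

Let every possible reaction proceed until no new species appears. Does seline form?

No

seline would need venine and uleide (Rx 9), but uleide never forms.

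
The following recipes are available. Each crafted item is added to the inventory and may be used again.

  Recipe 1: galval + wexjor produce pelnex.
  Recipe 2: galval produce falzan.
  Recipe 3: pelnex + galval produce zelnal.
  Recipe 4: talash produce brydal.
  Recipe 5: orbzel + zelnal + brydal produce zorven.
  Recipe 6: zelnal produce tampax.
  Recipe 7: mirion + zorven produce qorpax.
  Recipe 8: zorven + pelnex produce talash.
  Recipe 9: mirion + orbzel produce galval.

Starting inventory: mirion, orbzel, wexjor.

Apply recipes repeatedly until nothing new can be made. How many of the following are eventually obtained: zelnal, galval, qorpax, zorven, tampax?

Using Recipe 9, mirion and orbzel make galval.
Using Recipe 1, galval and wexjor make pelnex.
Using Recipe 3, pelnex and galval make zelnal.
zelnal → tampax (Recipe 6).
zelnal: reached.
galval: reached.
qorpax would need mirion and zorven (Recipe 7), but zorven is never obtained.
zorven would need orbzel, zelnal, and brydal (Recipe 5), but brydal is never obtained.
tampax: reached.
Reached: zelnal, galval, and tampax — 3 of the 5.

3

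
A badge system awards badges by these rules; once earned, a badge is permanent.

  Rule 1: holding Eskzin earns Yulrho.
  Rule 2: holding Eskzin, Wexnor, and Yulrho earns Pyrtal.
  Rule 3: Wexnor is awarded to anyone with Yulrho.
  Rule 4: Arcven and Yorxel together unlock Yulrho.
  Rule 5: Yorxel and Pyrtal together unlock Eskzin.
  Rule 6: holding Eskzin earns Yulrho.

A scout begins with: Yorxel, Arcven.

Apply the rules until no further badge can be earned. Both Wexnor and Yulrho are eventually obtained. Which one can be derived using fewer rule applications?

Yulrho: With Arcven and Yorxel, Yulrho is earned (Rule 4). [1 rule application]
Wexnor: With Arcven and Yorxel, Yulrho is earned (Rule 4). With Yulrho, Wexnor is earned (Rule 3). [2 rule applications]
Yulrho needs fewer.

Yulrho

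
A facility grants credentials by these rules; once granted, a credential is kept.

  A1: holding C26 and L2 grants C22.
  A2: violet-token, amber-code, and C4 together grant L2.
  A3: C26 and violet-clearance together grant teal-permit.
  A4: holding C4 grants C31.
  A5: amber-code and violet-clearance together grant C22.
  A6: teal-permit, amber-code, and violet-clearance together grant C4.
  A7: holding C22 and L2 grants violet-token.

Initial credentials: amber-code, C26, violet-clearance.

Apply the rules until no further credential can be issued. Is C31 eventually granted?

Yes

Holding C26 and violet-clearance grants teal-permit (A3).
Holding teal-permit, amber-code, and violet-clearance grants C4 (A6).
Holding C4 grants C31 (A4).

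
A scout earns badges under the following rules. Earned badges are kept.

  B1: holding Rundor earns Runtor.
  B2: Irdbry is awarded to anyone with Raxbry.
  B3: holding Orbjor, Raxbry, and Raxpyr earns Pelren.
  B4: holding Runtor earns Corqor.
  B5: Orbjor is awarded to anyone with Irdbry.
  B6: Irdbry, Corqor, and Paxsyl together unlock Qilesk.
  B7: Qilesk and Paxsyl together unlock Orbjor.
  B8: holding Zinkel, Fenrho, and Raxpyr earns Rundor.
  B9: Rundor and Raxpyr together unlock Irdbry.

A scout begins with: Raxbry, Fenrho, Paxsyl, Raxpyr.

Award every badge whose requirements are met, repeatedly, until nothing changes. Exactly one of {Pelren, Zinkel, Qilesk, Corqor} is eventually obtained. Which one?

With Raxbry, Irdbry is earned (B2).
With Irdbry, Orbjor is earned (B5).
With Orbjor, Raxbry, and Raxpyr, Pelren is earned (B3).
No rule produces Zinkel, and it is not given. Qilesk would need Irdbry, Corqor, and Paxsyl (B6), but Corqor is never earned. Corqor would need Runtor (B4), but Runtor is never earned.

Pelren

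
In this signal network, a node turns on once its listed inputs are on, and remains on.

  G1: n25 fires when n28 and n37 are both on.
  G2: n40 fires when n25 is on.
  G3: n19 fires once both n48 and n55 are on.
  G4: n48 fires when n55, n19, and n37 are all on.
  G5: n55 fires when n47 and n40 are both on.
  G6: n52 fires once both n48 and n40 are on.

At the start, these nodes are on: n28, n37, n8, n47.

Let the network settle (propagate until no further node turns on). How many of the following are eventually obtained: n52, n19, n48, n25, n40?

n28 and n37 are on, so n25 fires (G1).
G2: n25 on → n40 on.
n52 would need n48 and n40 (G6), but n48 never turns on.
n19 would need n48 and n55 (G3), but n48 never turns on.
n48 would need n55, n19, and n37 (G4), but n19 never turns on.
n25: reached.
n40: reached.
Reached: n25 and n40 — 2 of the 5.

2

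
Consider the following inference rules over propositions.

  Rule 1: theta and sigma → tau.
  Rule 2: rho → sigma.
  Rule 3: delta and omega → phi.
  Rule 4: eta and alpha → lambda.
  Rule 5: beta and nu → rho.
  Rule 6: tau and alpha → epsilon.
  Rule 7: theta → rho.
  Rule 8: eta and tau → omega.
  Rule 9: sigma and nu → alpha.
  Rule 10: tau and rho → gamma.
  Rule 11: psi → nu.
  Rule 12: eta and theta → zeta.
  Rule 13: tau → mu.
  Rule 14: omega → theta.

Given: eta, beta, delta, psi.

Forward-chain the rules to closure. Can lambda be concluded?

Yes

From psi, Rule 11 gives nu.
beta and nu hold, so rho follows (Rule 5).
From rho, Rule 2 gives sigma.
From sigma and nu, Rule 9 gives alpha.
From eta and alpha, Rule 4 gives lambda.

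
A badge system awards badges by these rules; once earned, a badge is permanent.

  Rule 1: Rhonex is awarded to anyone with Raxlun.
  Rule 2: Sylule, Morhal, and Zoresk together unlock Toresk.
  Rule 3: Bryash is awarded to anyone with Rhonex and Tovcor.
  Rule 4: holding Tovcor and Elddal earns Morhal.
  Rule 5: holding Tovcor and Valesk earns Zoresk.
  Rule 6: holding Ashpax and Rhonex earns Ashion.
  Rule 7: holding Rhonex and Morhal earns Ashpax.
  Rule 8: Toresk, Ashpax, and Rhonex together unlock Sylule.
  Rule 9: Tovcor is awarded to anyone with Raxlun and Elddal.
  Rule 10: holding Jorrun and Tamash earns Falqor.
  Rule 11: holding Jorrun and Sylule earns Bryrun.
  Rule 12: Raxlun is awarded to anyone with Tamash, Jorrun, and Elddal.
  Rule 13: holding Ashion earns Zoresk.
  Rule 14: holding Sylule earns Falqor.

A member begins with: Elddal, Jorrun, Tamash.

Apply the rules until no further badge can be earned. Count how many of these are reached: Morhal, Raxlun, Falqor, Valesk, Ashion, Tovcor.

With Jorrun and Tamash, Falqor is earned (Rule 10).
With Tamash, Jorrun, and Elddal, Raxlun is earned (Rule 12).
With Raxlun, Rhonex is earned (Rule 1).
With Raxlun and Elddal, Tovcor is earned (Rule 9).
With Tovcor and Elddal, Morhal is earned (Rule 4).
With Rhonex and Morhal, Ashpax is earned (Rule 7).
With Ashpax and Rhonex, Ashion is earned (Rule 6).
Morhal: reached.
Raxlun: reached.
Falqor: reached.
No rule produces Valesk, and it is not given.
Ashion: reached.
Tovcor: reached.
Reached: Morhal, Raxlun, Falqor, Ashion, and Tovcor — 5 of the 6.

5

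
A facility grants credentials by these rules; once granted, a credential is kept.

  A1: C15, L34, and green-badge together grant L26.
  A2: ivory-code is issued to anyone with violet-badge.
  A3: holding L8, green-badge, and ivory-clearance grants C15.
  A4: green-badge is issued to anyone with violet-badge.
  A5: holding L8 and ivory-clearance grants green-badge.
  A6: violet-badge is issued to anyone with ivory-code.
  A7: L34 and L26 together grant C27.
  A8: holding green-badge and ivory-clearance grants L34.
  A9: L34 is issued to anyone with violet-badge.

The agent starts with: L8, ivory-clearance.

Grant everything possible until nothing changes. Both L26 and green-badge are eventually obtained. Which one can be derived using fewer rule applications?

green-badge: Holding L8 and ivory-clearance grants green-badge (A5). [1 rule application]
L26: Holding L8 and ivory-clearance grants green-badge (A5). Holding L8, green-badge, and ivory-clearance grants C15 (A3). Holding green-badge and ivory-clearance grants L34 (A8). Holding C15, L34, and green-badge grants L26 (A1). [4 rule applications]
green-badge needs fewer.

green-badge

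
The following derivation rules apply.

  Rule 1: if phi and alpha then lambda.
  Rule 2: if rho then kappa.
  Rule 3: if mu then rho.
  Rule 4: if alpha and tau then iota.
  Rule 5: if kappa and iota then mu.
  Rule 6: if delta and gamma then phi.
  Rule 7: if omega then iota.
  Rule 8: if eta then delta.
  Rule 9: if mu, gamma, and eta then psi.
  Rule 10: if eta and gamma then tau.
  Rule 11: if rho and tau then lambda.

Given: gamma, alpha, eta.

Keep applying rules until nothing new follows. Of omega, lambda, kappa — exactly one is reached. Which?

eta holds, so delta follows (Rule 8).
From delta and gamma, Rule 6 gives phi.
phi and alpha hold, so lambda follows (Rule 1).
kappa would need rho (Rule 2), but rho is never established. No rule produces omega, and it is not given.

lambda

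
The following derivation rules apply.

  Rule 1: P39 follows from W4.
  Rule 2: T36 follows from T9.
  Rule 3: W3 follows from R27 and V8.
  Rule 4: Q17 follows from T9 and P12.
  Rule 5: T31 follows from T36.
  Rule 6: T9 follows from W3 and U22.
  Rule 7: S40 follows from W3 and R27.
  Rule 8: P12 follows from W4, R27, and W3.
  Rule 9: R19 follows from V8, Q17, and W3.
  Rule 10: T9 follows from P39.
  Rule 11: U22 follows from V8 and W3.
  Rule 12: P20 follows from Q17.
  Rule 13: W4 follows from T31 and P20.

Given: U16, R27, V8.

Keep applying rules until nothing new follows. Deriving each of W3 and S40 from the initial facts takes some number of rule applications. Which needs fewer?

W3

W3: R27 and V8 hold, so W3 follows (Rule 3). [1 rule application]
S40: From R27 and V8, Rule 3 gives W3. From W3 and R27, Rule 7 gives S40. [2 rule applications]
W3 needs fewer.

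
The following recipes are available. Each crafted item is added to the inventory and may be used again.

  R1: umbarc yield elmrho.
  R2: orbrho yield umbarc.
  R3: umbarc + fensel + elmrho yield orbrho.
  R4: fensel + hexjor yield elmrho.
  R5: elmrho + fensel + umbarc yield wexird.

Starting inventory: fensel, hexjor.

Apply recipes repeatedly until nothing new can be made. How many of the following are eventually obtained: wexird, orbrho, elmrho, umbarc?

1

Using R4, fensel and hexjor make elmrho.
wexird would need elmrho, fensel, and umbarc (R5), but umbarc is never obtained.
orbrho would need umbarc, fensel, and elmrho (R3), but umbarc is never obtained.
elmrho: reached.
umbarc would need orbrho (R2), but orbrho is never obtained.
Reached: elmrho — 1 of the 4.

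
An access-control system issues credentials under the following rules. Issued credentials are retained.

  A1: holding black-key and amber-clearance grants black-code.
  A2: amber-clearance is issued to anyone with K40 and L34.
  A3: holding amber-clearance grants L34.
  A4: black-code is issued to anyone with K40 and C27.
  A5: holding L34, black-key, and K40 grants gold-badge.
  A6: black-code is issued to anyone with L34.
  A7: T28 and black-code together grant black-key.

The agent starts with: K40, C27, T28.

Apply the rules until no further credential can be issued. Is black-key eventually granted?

Holding K40 and C27 grants black-code (A4).
Holding T28 and black-code grants black-key (A7).

Yes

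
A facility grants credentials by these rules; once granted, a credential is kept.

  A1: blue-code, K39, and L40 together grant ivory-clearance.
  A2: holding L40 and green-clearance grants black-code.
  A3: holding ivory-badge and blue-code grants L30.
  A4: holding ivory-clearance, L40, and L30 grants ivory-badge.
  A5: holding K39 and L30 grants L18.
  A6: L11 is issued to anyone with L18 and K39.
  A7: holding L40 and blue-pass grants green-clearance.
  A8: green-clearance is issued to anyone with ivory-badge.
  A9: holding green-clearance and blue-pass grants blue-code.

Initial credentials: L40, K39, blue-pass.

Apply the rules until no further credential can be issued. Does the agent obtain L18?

L18 would need K39 and L30 (A5), but L30 is never granted.

No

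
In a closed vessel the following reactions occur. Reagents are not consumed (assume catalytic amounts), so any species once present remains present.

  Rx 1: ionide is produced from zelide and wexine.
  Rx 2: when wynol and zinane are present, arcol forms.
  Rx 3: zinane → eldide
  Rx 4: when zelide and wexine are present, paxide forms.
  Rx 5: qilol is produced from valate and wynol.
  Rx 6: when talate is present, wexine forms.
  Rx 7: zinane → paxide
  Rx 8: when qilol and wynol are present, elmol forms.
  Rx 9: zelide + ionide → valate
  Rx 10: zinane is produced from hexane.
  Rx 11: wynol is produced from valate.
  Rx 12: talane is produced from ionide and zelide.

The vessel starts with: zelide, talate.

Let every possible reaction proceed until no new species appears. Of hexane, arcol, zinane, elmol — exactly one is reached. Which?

talate present → wexine forms (Rx 6).
zelide and wexine present → ionide forms (Rx 1).
zelide and ionide present → valate forms (Rx 9).
valate present → wynol forms (Rx 11).
valate and wynol present → qilol forms (Rx 5).
qilol and wynol present → elmol forms (Rx 8).
No rule produces hexane, and it is not given. zinane would need hexane (Rx 10), but hexane never forms. arcol would need wynol and zinane (Rx 2), but zinane never forms.

elmol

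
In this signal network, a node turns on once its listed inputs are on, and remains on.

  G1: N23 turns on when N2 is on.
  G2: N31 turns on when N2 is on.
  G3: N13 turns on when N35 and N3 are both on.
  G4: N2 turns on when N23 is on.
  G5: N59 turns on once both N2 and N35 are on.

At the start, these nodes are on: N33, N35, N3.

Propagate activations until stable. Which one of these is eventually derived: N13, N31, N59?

N35 and N3 are on, so N13 turns on (G3).
N59 would need N2 and N35 (G5), but N2 never turns on. N31 would need N2 (G2), but N2 never turns on.

N13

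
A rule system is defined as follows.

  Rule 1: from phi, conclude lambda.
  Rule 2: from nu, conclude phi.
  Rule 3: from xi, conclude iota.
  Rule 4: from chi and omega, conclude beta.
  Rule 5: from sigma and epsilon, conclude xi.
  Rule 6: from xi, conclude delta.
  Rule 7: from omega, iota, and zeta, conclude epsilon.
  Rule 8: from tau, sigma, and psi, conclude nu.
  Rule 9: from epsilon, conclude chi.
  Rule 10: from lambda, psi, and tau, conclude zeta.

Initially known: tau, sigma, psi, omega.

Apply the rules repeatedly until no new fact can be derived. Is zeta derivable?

Yes

tau, sigma, and psi hold, so nu follows (Rule 8).
nu holds, so phi follows (Rule 2).
From phi, Rule 1 gives lambda.
From lambda, psi, and tau, Rule 10 gives zeta.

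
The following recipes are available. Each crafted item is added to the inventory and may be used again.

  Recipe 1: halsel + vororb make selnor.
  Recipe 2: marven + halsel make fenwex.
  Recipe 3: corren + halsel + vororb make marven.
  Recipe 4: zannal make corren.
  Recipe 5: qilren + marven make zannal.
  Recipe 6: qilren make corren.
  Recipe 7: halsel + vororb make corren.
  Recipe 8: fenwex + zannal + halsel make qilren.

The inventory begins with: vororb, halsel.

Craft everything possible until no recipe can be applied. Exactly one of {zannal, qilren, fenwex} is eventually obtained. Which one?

fenwex

halsel + vororb → corren (Recipe 7).
corren + halsel + vororb → marven (Recipe 3).
marven + halsel → fenwex (Recipe 2).
qilren would need fenwex, zannal, and halsel (Recipe 8), but zannal is never obtained. zannal would need qilren and marven (Recipe 5), but qilren is never obtained.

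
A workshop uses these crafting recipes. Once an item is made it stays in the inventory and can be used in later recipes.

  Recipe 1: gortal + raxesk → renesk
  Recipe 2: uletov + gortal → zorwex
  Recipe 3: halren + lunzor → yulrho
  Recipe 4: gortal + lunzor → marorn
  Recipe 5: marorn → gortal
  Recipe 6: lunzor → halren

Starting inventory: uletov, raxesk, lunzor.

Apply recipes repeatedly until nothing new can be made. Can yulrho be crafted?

Yes

lunzor → halren (Recipe 6).
Using Recipe 3, halren and lunzor make yulrho.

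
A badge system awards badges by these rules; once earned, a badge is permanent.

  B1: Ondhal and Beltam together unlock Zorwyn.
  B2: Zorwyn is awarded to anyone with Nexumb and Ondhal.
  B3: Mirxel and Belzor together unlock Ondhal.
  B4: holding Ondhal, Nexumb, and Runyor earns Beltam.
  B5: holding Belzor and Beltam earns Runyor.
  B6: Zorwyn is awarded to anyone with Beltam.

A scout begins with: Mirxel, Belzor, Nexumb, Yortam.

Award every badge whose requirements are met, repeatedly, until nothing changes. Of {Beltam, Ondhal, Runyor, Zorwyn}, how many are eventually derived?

2

With Mirxel and Belzor, Ondhal is earned (B3).
With Nexumb and Ondhal, Zorwyn is earned (B2).
Beltam would need Ondhal, Nexumb, and Runyor (B4), but Runyor is never earned.
Ondhal: reached.
Runyor would need Belzor and Beltam (B5), but Beltam is never earned.
Zorwyn: reached.
Reached: Ondhal and Zorwyn — 2 of the 4.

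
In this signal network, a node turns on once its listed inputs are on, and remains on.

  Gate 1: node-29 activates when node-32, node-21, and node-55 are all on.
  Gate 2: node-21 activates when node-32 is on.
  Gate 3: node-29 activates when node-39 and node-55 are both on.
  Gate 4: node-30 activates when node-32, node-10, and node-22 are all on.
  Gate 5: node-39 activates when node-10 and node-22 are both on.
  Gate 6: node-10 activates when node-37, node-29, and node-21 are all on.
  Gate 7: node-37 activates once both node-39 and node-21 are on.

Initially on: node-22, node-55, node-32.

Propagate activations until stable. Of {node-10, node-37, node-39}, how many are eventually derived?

0

node-10 would need node-37, node-29, and node-21 (Gate 6), but node-37 never turns on.
node-37 would need node-39 and node-21 (Gate 7), but node-39 never turns on.
node-39 would need node-10 and node-22 (Gate 5), but node-10 never turns on.
None of the 3 are reached.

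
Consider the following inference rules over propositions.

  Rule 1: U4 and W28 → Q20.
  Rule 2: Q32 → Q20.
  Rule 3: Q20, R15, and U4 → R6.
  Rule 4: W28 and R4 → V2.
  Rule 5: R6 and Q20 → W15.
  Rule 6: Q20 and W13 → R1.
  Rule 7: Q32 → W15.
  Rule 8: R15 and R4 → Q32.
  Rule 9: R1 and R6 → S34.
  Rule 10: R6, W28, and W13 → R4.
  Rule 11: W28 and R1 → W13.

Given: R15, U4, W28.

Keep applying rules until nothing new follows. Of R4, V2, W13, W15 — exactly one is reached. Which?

U4 and W28 hold, so Q20 follows (Rule 1).
Q20, R15, and U4 hold, so R6 follows (Rule 3).
From R6 and Q20, Rule 5 gives W15.
V2 would need W28 and R4 (Rule 4), but R4 is never established. W13 would need W28 and R1 (Rule 11), but R1 is never established. R4 would need R6, W28, and W13 (Rule 10), but W13 is never established.

W15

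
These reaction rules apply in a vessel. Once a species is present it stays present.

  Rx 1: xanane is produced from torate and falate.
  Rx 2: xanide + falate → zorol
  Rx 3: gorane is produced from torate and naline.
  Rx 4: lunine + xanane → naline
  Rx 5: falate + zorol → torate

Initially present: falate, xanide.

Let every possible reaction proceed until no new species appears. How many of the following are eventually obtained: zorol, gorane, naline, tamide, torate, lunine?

xanide and falate present → zorol forms (Rx 2).
falate and zorol present → torate forms (Rx 5).
zorol: reached.
gorane would need torate and naline (Rx 3), but naline never forms.
naline would need lunine and xanane (Rx 4), but lunine never forms.
No rule produces tamide, and it is not given.
torate: reached.
No rule produces lunine, and it is not given.
Reached: zorol and torate — 2 of the 6.

2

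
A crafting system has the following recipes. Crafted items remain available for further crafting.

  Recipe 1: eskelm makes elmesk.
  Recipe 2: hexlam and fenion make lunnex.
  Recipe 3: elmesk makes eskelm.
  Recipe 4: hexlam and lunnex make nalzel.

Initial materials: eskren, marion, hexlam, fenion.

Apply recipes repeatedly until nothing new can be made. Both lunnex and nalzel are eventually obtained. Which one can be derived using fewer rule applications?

lunnex: hexlam and fenion → lunnex (Recipe 2). [1 rule application]
nalzel: Using Recipe 2, hexlam and fenion make lunnex. hexlam and lunnex → nalzel (Recipe 4). [2 rule applications]
lunnex needs fewer.

lunnex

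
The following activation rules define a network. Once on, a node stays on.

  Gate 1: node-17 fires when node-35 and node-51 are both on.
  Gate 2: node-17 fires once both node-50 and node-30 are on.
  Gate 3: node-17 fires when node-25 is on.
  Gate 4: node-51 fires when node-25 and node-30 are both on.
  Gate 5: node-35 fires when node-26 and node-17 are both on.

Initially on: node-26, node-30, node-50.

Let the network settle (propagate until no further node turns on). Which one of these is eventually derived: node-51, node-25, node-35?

node-35

Gate 2: node-50 and node-30 on → node-17 on.
Gate 5: node-26 and node-17 on → node-35 on.
node-51 would need node-25 and node-30 (Gate 4), but node-25 never turns on. No rule produces node-25, and it is not given.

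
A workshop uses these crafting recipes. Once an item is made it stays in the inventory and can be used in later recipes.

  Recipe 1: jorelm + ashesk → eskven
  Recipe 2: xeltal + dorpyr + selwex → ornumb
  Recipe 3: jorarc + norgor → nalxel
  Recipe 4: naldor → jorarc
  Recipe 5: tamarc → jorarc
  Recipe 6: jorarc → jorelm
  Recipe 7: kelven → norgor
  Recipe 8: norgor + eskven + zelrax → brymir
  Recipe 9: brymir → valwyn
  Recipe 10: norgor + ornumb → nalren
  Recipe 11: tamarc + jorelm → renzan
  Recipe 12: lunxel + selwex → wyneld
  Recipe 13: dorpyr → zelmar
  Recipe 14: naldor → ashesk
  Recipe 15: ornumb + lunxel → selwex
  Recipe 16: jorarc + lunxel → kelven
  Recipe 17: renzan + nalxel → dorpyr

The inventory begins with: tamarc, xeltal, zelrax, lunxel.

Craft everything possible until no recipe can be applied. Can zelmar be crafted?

tamarc → jorarc (Recipe 5).
jorarc + lunxel → kelven (Recipe 16).
Using Recipe 6, jorarc makes jorelm.
Using Recipe 11, tamarc and jorelm make renzan.
kelven → norgor (Recipe 7).
Using Recipe 3, jorarc and norgor make nalxel.
Using Recipe 17, renzan and nalxel make dorpyr.
Using Recipe 13, dorpyr makes zelmar.

Yes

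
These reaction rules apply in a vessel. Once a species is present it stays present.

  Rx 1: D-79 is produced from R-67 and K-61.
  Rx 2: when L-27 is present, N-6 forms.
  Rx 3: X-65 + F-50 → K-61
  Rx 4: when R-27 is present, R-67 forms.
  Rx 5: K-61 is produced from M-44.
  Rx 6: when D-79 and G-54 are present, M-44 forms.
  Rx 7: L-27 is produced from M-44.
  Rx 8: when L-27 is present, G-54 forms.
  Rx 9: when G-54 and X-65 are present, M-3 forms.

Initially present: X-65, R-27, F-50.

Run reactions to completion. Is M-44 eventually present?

No

M-44 would need D-79 and G-54 (Rx 6), but G-54 never forms.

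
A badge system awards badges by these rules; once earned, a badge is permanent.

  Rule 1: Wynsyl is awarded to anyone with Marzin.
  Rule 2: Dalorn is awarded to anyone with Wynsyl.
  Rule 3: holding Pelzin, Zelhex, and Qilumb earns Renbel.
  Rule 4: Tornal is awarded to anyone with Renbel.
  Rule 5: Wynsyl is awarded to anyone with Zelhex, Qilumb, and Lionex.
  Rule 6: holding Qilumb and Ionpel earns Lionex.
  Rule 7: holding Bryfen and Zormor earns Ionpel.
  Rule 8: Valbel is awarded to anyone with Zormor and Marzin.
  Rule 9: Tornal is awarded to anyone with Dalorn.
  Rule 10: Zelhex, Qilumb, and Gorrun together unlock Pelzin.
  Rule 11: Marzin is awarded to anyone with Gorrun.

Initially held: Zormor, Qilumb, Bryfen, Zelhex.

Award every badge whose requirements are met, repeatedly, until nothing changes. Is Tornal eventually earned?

Yes

With Bryfen and Zormor, Ionpel is earned (Rule 7).
With Qilumb and Ionpel, Lionex is earned (Rule 6).
With Zelhex, Qilumb, and Lionex, Wynsyl is earned (Rule 5).
With Wynsyl, Dalorn is earned (Rule 2).
With Dalorn, Tornal is earned (Rule 9).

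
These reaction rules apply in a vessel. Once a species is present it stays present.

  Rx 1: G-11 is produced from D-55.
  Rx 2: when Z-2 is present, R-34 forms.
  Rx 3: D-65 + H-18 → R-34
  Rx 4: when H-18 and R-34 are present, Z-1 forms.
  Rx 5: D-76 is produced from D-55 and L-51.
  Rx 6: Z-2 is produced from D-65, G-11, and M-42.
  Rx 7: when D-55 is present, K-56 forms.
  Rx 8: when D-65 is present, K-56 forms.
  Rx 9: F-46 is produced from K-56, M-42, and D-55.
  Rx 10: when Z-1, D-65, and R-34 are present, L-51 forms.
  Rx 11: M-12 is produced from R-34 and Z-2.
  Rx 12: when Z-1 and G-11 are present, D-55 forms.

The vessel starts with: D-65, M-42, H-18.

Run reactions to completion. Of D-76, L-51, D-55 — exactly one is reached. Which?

L-51

D-65 and H-18 present → R-34 forms (Rx 3).
H-18 and R-34 present → Z-1 forms (Rx 4).
Z-1, D-65, and R-34 present → L-51 forms (Rx 10).
D-76 would need D-55 and L-51 (Rx 5), but D-55 never forms. D-55 would need Z-1 and G-11 (Rx 12), but G-11 never forms.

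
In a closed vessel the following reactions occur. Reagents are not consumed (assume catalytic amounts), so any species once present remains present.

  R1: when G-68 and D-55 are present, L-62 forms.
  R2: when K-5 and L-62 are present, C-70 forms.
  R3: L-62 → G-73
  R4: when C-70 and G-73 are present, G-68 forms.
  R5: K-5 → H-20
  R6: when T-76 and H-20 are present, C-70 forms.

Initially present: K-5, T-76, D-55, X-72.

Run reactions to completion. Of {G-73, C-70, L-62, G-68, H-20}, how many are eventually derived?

K-5 present → H-20 forms (R5).
T-76 and H-20 present → C-70 forms (R6).
G-73 would need L-62 (R3), but L-62 never forms.
C-70: reached.
L-62 would need G-68 and D-55 (R1), but G-68 never forms.
G-68 would need C-70 and G-73 (R4), but G-73 never forms.
H-20: reached.
Reached: C-70 and H-20 — 2 of the 5.

2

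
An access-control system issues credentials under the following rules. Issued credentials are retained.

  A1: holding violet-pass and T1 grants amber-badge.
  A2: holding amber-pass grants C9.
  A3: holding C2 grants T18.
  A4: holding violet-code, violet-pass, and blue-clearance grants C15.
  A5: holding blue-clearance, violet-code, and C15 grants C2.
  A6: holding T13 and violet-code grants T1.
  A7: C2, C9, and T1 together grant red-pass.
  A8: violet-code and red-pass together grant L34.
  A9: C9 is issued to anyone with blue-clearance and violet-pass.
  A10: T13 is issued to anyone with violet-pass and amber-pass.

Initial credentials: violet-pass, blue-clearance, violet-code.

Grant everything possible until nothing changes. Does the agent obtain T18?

Yes

Holding violet-code, violet-pass, and blue-clearance grants C15 (A4).
Holding blue-clearance, violet-code, and C15 grants C2 (A5).
Holding C2 grants T18 (A3).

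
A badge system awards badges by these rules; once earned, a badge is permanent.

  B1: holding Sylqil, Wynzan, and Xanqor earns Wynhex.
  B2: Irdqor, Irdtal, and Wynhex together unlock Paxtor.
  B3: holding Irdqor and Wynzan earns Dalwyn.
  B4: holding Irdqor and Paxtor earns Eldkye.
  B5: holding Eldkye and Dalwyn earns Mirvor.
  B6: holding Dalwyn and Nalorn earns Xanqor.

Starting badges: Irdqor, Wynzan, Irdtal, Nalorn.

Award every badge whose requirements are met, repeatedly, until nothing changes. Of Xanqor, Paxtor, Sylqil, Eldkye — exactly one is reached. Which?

With Irdqor and Wynzan, Dalwyn is earned (B3).
With Dalwyn and Nalorn, Xanqor is earned (B6).
Paxtor would need Irdqor, Irdtal, and Wynhex (B2), but Wynhex is never earned. No rule produces Sylqil, and it is not given. Eldkye would need Irdqor and Paxtor (B4), but Paxtor is never earned.

Xanqor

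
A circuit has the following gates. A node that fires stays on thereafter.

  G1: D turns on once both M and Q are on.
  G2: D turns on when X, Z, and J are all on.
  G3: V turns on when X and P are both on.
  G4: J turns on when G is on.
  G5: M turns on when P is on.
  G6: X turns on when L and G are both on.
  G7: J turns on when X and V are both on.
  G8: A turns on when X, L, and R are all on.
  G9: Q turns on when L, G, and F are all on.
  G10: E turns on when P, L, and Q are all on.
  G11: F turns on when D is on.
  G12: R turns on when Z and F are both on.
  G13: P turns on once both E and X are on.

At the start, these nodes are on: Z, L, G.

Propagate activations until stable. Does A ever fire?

G is on, so J turns on (G4).
L and G are on, so X turns on (G6).
G2: X, Z, and J on → D on.
D is on, so F turns on (G11).
Z and F are on, so R turns on (G12).
X, L, and R are on, so A turns on (G8).

Yes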